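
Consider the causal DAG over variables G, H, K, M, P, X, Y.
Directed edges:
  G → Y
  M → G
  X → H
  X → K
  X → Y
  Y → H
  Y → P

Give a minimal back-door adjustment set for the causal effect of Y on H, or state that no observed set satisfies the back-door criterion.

Y→H: minimal back-door set {X}.

desc(Y)\{Y}={H,P}; candidates ⊆ {G,K,M,X}.
size 0: {}; under {} Y still reaches {G,H,K,M,X} ∋ H.
{X}: Y⊥H given {X} in G with Y→· removed — back-door holds.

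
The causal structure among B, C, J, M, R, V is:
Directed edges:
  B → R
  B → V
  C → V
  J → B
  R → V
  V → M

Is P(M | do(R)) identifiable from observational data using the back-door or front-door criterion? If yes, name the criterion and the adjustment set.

desc(R)\{R}={M,V}; candidates ⊆ {B,C,J}.
size 0: {}; under {} R still reaches {B,J,M,V} ∋ M.
{B}: R⊥M given {B} in G with R→· removed — back-door holds.
P(M|do(R)) = Σ_{B} P(M|R,B)·P(B).

P(M|do(R)): backdoor, adjust for {B}.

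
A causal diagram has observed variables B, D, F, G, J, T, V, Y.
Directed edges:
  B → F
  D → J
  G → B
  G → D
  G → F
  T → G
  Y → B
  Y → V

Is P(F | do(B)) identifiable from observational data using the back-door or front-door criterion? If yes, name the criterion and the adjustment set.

desc(B)\{B}={F}; candidates ⊆ {D,G,J,T,V,Y}.
size 0: {}; under {} B still reaches {D,F,G,J,T,V,Y} ∋ F.
{G}: B⊥F given {G} in G with B→· removed — back-door holds.
P(F|do(B)) = Σ_{G} P(F|B,G)·P(G).

P(F|do(B)): backdoor, adjust for {G}.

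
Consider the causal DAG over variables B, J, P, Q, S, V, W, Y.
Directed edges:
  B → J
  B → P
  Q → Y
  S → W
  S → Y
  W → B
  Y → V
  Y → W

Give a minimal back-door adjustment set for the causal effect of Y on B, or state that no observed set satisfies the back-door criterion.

Y→B: minimal back-door set {S}.

desc(Y)\{Y}={B,J,P,V,W}; candidates ⊆ {Q,S}.
size 0: {}; under {} Y still reaches {B,J,P,Q,S,W} ∋ B.
{S}: Y⊥B given {S} in G with Y→· removed — back-door holds.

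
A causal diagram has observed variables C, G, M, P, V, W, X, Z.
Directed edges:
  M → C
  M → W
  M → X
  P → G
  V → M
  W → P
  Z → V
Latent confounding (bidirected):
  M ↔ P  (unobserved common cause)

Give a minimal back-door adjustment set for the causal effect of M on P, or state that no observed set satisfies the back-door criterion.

M→P: no observed back-door set.

desc(M)\{M}={C,G,P,W,X}; candidates ⊆ {V,Z}.
M↔P: latent back-door arc(s) into M.
size 0: {}; under {} M still reaches {G,P,V,Z} ∋ P.
size 1: {V}, {Z}; under {V} M still reaches {G,P} ∋ P.
size 2: {V,Z}; under {V,Z} M still reaches {G,P} ∋ P.
M↔P cannot be blocked by any observed set — no back-door set.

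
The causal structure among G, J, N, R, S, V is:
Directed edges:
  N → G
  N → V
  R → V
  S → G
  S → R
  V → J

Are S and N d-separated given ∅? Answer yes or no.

Bayes-Ball from S | ∅ reaches {G,J,R,V}.
N ∉ reach(S|∅) ⇒ S ⊥ N | ∅.

Yes — S ⊥ N | ∅.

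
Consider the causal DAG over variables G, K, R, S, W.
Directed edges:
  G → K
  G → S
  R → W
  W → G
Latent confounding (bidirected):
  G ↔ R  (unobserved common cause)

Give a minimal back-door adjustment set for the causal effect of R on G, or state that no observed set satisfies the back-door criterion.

R→G: no observed back-door set.

desc(R)\{R}={G,K,S,W}; candidates ⊆ {—}.
R↔G: latent back-door arc(s) into R.
size 0: {}; under {} R still reaches {G,K,S} ∋ G.
R↔G cannot be blocked by any observed set — no back-door set.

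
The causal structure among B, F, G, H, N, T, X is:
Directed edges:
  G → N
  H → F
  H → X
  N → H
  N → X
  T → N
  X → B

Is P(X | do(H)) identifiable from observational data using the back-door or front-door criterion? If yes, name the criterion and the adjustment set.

desc(H)\{H}={B,F,X}; candidates ⊆ {G,N,T}.
size 0: {}; under {} H still reaches {B,G,N,T,X} ∋ X.
{N}: H⊥X given {N} in G with H→· removed — back-door holds.
P(X|do(H)) = Σ_{N} P(X|H,N)·P(N).

P(X|do(H)): backdoor, adjust for {N}.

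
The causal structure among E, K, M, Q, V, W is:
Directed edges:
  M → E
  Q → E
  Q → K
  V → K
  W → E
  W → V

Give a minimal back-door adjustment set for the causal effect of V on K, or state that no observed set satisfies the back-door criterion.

V→K: minimal back-door set ∅.

desc(V)\{V}={K}; candidates ⊆ {E,M,Q,W}.
∅: V⊥K given ∅ in G with V→· removed — back-door holds.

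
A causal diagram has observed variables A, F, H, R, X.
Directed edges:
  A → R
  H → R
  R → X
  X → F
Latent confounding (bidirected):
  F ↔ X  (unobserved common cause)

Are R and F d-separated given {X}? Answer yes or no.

No — R and F are d-connected given {X}.

Bayes-Ball from R | {X} reaches {A,F,H}.
F ∈ reach(R|{X}) ⇒ R ⊥̸ F | {X}.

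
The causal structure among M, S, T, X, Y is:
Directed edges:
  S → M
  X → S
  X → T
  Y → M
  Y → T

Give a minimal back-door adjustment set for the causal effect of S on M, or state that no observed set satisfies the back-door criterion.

desc(S)\{S}={M}; candidates ⊆ {T,X,Y}.
∅: S⊥M given ∅ in G with S→· removed — back-door holds.

S→M: minimal back-door set ∅.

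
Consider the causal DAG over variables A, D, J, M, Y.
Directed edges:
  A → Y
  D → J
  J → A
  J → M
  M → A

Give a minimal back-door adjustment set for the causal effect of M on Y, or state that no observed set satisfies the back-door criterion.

M→Y: minimal back-door set {J}.

desc(M)\{M}={A,Y}; candidates ⊆ {D,J}.
size 0: {}; under {} M still reaches {A,D,J,Y} ∋ Y.
{J}: M⊥Y given {J} in G with M→· removed — back-door holds.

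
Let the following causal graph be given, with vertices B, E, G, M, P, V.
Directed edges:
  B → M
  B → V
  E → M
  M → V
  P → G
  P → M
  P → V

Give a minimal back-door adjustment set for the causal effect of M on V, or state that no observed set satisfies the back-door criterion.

desc(M)\{M}={V}; candidates ⊆ {B,E,G,P}.
size 0: {}; under {} M still reaches {B,E,G,P,V} ∋ V.
size 1: {B}, {E}, {G} …(+1); under {B} M still reaches {E,G,P,V} ∋ V.
{B,P}: M⊥V given {B,P} in G with M→· removed — back-door holds.

M→V: minimal back-door set {B, P}.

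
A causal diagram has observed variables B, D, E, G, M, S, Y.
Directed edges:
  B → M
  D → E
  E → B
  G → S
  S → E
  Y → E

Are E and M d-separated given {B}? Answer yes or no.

Bayes-Ball from E | {B} reaches {D,G,S,Y}.
M ∉ reach(E|{B}) ⇒ E ⊥ M | {B}.

Yes — E ⊥ M | {B}.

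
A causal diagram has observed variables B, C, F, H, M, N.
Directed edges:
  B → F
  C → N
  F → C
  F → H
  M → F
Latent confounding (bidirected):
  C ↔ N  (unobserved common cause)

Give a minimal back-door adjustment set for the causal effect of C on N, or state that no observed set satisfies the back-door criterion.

desc(C)\{C}={N}; candidates ⊆ {B,F,H,M}.
C↔N: latent back-door arc(s) into C.
size 0: {}; under {} C still reaches {B,F,H,M,N} ∋ N.
size 1: {B}, {F}, {H} …(+1); under {B} C still reaches {F,H,M,N} ∋ N.
size 2: {B,F}, {B,H}, {B,M} …(+3); under {B,F} C still reaches {N} ∋ N.
C↔N cannot be blocked by any observed set — no back-door set.

C→N: no observed back-door set.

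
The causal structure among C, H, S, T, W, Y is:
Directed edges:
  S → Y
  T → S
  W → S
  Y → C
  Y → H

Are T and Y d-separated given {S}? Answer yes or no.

Bayes-Ball from T | {S} reaches {W}.
Y ∉ reach(T|{S}) ⇒ T ⊥ Y | {S}.

Yes — T ⊥ Y | {S}.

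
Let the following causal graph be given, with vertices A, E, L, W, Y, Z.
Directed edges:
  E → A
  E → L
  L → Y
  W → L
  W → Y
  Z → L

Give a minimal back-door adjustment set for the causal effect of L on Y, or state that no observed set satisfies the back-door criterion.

L→Y: minimal back-door set {W}.

desc(L)\{L}={Y}; candidates ⊆ {A,E,W,Z}.
size 0: {}; under {} L still reaches {A,E,W,Y,Z} ∋ Y.
{W}: L⊥Y given {W} in G with L→· removed — back-door holds.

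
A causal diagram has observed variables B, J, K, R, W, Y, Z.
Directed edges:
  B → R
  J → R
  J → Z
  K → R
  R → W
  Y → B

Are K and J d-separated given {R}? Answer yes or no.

Bayes-Ball from K | {R} reaches {B,J,Y,Z}.
J ∈ reach(K|{R}) ⇒ K ⊥̸ J | {R}.

No — K and J are d-connected given {R}.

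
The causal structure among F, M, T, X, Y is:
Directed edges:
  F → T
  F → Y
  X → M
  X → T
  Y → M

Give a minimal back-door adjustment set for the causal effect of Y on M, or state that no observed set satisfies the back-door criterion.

Y→M: minimal back-door set ∅.

desc(Y)\{Y}={M}; candidates ⊆ {F,T,X}.
∅: Y⊥M given ∅ in G with Y→· removed — back-door holds.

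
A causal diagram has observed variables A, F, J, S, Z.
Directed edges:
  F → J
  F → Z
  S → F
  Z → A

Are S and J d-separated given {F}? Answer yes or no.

Yes — S ⊥ J | {F}.

Bayes-Ball from S | {F} reaches ∅.
J ∉ reach(S|{F}) ⇒ S ⊥ J | {F}.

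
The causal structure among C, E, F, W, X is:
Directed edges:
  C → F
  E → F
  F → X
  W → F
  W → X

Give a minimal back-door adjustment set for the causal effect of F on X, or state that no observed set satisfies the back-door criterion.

F→X: minimal back-door set {W}.

desc(F)\{F}={X}; candidates ⊆ {C,E,W}.
size 0: {}; under {} F still reaches {C,E,W,X} ∋ X.
{W}: F⊥X given {W} in G with F→· removed — back-door holds.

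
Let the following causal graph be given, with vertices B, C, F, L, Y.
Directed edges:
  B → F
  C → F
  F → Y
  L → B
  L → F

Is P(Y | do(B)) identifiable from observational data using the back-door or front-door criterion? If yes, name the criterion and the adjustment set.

P(Y|do(B)): backdoor, adjust for {L}.

desc(B)\{B}={F,Y}; candidates ⊆ {C,L}.
size 0: {}; under {} B still reaches {F,L,Y} ∋ Y.
{L}: B⊥Y given {L} in G with B→· removed — back-door holds.
P(Y|do(B)) = Σ_{L} P(Y|B,L)·P(L).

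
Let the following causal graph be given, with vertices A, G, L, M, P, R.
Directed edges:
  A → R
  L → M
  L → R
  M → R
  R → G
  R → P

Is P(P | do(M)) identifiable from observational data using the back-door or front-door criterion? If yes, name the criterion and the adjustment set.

P(P|do(M)): backdoor, adjust for {L}.

desc(M)\{M}={G,P,R}; candidates ⊆ {A,L}.
size 0: {}; under {} M still reaches {G,L,P,R} ∋ P.
{L}: M⊥P given {L} in G with M→· removed — back-door holds.
P(P|do(M)) = Σ_{L} P(P|M,L)·P(L).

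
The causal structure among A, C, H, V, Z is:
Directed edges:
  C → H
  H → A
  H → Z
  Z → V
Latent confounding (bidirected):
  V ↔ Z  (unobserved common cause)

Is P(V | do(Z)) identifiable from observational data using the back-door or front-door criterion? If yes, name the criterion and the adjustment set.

P(V|do(Z)): not identifiable (no BD/FD set).

desc(Z)\{Z}={V}; candidates ⊆ {A,C,H}.
Z↔V: latent back-door arc(s) into Z.
size 0: {}; under {} Z still reaches {A,C,H,V} ∋ V.
size 1: {A}, {C}, {H}; under {A} Z still reaches {C,H,V} ∋ V.
size 2: {A,C}, {A,H}, {C,H}; under {A,C} Z still reaches {H,V} ∋ V.
Z↔V cannot be blocked by any observed set — no back-door set.
No mediator lies on a directed Z→…→V path.
Neither criterion identifies P(V|do(Z)) in this graph.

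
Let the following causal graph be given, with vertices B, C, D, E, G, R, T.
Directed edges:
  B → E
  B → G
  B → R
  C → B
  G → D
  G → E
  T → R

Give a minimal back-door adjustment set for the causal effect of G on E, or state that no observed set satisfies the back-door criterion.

desc(G)\{G}={D,E}; candidates ⊆ {B,C,R,T}.
size 0: {}; under {} G still reaches {B,C,E,R} ∋ E.
{B}: G⊥E given {B} in G with G→· removed — back-door holds.

G→E: minimal back-door set {B}.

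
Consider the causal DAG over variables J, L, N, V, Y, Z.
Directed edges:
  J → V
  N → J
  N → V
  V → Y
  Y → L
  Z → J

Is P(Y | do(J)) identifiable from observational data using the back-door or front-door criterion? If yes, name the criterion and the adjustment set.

P(Y|do(J)): backdoor, adjust for {N}.

desc(J)\{J}={L,V,Y}; candidates ⊆ {N,Z}.
size 0: {}; under {} J still reaches {L,N,V,Y,Z} ∋ Y.
{N}: J⊥Y given {N} in G with J→· removed — back-door holds.
P(Y|do(J)) = Σ_{N} P(Y|J,N)·P(N).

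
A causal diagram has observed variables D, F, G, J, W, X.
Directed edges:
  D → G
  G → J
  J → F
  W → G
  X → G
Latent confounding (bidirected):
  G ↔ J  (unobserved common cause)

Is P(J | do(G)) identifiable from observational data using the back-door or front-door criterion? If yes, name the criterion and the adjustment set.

desc(G)\{G}={F,J}; candidates ⊆ {D,W,X}.
G↔J: latent back-door arc(s) into G.
size 0: {}; under {} G still reaches {D,F,J,W,X} ∋ J.
size 1: {D}, {W}, {X}; under {D} G still reaches {F,J,W,X} ∋ J.
size 2: {D,W}, {D,X}, {W,X}; under {D,W} G still reaches {F,J,X} ∋ J.
G↔J cannot be blocked by any observed set — no back-door set.
No mediator lies on a directed G→…→J path.
Neither criterion identifies P(J|do(G)) in this graph.

P(J|do(G)): not identifiable (no BD/FD set).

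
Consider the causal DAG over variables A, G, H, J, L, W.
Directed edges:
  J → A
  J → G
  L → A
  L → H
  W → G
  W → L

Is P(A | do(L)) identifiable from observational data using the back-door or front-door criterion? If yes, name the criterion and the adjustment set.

desc(L)\{L}={A,H}; candidates ⊆ {G,J,W}.
∅: L⊥A given ∅ in G with L→· removed — back-door holds.
P(A|do(L)) = P(A|L) — no adjustment needed.

P(A|do(L)): backdoor, adjust for ∅.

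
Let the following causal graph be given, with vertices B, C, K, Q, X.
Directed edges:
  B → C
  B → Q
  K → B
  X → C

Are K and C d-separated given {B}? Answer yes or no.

Bayes-Ball from K | {B} reaches ∅.
C ∉ reach(K|{B}) ⇒ K ⊥ C | {B}.

Yes — K ⊥ C | {B}.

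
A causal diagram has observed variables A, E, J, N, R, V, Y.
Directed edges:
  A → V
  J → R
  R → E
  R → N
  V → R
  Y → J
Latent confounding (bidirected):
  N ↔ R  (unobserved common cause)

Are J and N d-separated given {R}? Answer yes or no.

No — J and N are d-connected given {R}.

Bayes-Ball from J | {R} reaches {A,N,V,Y}.
N ∈ reach(J|{R}) ⇒ J ⊥̸ N | {R}.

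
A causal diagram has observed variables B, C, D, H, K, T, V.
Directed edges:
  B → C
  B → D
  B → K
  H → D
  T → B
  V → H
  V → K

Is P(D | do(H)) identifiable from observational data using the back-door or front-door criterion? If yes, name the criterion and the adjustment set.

desc(H)\{H}={D}; candidates ⊆ {B,C,K,T,V}.
∅: H⊥D given ∅ in G with H→· removed — back-door holds.
P(D|do(H)) = P(D|H) — no adjustment needed.

P(D|do(H)): backdoor, adjust for ∅.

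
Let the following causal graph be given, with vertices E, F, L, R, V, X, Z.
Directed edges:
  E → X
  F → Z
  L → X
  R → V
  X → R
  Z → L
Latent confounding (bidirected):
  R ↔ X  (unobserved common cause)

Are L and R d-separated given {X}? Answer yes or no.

Bayes-Ball from L | {X} reaches {E,F,R,V,Z}.
R ∈ reach(L|{X}) ⇒ L ⊥̸ R | {X}.

No — L and R are d-connected given {X}.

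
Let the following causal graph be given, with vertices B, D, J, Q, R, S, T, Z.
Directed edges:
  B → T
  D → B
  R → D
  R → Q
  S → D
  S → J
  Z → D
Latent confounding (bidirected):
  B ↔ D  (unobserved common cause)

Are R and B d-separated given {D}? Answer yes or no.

Bayes-Ball from R | {D} reaches {B,J,Q,S,T,Z}.
B ∈ reach(R|{D}) ⇒ R ⊥̸ B | {D}.

No — R and B are d-connected given {D}.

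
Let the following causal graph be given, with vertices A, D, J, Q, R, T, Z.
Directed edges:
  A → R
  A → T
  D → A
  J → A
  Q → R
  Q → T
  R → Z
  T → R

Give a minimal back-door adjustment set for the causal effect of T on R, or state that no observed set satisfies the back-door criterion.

T→R: minimal back-door set {A, Q}.

desc(T)\{T}={R,Z}; candidates ⊆ {A,D,J,Q}.
size 0: {}; under {} T still reaches {A,D,J,Q,R,Z} ∋ R.
size 1: {A}, {D}, {J} …(+1); under {A} T still reaches {Q,R,Z} ∋ R.
{A,Q}: T⊥R given {A,Q} in G with T→· removed — back-door holds.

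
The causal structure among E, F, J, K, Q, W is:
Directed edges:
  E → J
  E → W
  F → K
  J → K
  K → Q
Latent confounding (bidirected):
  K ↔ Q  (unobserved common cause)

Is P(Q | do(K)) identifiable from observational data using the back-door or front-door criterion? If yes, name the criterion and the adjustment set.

desc(K)\{K}={Q}; candidates ⊆ {E,F,J,W}.
K↔Q: latent back-door arc(s) into K.
size 0: {}; under {} K still reaches {E,F,J,Q,W} ∋ Q.
size 1: {E}, {F}, {J} …(+1); under {E} K still reaches {F,J,Q} ∋ Q.
size 2: {E,F}, {E,J}, {E,W} …(+3); under {E,F} K still reaches {J,Q} ∋ Q.
K↔Q cannot be blocked by any observed set — no back-door set.
No mediator lies on a directed K→…→Q path.
Neither criterion identifies P(Q|do(K)) in this graph.

P(Q|do(K)): not identifiable (no BD/FD set).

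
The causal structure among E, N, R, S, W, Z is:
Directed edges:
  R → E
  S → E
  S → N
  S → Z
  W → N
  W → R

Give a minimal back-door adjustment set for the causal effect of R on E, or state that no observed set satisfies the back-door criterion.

desc(R)\{R}={E}; candidates ⊆ {N,S,W,Z}.
∅: R⊥E given ∅ in G with R→· removed — back-door holds.

R→E: minimal back-door set ∅.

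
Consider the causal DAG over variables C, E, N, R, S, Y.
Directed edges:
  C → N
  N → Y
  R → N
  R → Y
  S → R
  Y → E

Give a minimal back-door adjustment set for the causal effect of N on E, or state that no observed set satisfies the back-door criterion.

desc(N)\{N}={E,Y}; candidates ⊆ {C,R,S}.
size 0: {}; under {} N still reaches {C,E,R,S,Y} ∋ E.
{R}: N⊥E given {R} in G with N→· removed — back-door holds.

N→E: minimal back-door set {R}.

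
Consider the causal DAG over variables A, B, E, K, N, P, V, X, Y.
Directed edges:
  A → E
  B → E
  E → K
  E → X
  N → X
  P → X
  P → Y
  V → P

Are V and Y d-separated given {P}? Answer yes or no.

Yes — V ⊥ Y | {P}.

Bayes-Ball from V | {P} reaches ∅.
Y ∉ reach(V|{P}) ⇒ V ⊥ Y | {P}.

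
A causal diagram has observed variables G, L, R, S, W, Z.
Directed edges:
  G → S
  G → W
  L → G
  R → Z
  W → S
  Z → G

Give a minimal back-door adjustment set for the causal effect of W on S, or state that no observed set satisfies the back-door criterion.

desc(W)\{W}={S}; candidates ⊆ {G,L,R,Z}.
size 0: {}; under {} W still reaches {G,L,R,S,Z} ∋ S.
{G}: W⊥S given {G} in G with W→· removed — back-door holds.

W→S: minimal back-door set {G}.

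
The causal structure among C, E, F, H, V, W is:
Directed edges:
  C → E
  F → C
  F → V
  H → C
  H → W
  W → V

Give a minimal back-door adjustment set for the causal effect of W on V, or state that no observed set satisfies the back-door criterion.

W→V: minimal back-door set ∅.

desc(W)\{W}={V}; candidates ⊆ {C,E,F,H}.
∅: W⊥V given ∅ in G with W→· removed — back-door holds.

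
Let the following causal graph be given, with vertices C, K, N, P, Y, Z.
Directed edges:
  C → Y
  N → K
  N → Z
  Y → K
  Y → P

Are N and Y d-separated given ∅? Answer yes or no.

Bayes-Ball from N | ∅ reaches {K,Z}.
Y ∉ reach(N|∅) ⇒ N ⊥ Y | ∅.

Yes — N ⊥ Y | ∅.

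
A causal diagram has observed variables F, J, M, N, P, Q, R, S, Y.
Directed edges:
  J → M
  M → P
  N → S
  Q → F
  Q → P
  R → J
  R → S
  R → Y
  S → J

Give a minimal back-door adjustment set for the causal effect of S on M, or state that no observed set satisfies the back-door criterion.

desc(S)\{S}={J,M,P}; candidates ⊆ {F,N,Q,R,Y}.
size 0: {}; under {} S still reaches {J,M,N,P,R,Y} ∋ M.
{R}: S⊥M given {R} in G with S→· removed — back-door holds.

S→M: minimal back-door set {R}.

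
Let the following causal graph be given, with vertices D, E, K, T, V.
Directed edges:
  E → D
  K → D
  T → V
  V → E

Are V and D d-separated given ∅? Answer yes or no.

No — V and D are d-connected given ∅.

Bayes-Ball from V | ∅ reaches {D,E,T}.
D ∈ reach(V|∅) ⇒ V ⊥̸ D | ∅.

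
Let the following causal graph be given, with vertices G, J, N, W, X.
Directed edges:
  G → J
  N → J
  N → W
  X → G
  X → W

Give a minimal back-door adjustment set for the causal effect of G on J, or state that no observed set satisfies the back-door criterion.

desc(G)\{G}={J}; candidates ⊆ {N,W,X}.
∅: G⊥J given ∅ in G with G→· removed — back-door holds.

G→J: minimal back-door set ∅.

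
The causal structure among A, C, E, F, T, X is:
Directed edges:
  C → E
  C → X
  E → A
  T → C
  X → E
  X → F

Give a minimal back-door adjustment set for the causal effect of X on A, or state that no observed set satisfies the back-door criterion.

desc(X)\{X}={A,E,F}; candidates ⊆ {C,T}.
size 0: {}; under {} X still reaches {A,C,E,T} ∋ A.
{C}: X⊥A given {C} in G with X→· removed — back-door holds.

X→A: minimal back-door set {C}.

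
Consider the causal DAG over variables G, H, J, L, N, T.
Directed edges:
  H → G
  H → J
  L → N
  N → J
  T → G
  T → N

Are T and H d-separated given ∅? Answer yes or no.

Yes — T ⊥ H | ∅.

Bayes-Ball from T | ∅ reaches {G,J,N}.
H ∉ reach(T|∅) ⇒ T ⊥ H | ∅.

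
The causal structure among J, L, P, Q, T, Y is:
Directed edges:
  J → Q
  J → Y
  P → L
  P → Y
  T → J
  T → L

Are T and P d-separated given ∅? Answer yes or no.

Yes — T ⊥ P | ∅.

Bayes-Ball from T | ∅ reaches {J,L,Q,Y}.
P ∉ reach(T|∅) ⇒ T ⊥ P | ∅.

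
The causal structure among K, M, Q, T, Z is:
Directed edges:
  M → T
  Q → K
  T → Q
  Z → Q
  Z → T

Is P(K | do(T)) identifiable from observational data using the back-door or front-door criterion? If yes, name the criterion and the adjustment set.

P(K|do(T)): backdoor, adjust for {Z}.

desc(T)\{T}={K,Q}; candidates ⊆ {M,Z}.
size 0: {}; under {} T still reaches {K,M,Q,Z} ∋ K.
{Z}: T⊥K given {Z} in G with T→· removed — back-door holds.
P(K|do(T)) = Σ_{Z} P(K|T,Z)·P(Z).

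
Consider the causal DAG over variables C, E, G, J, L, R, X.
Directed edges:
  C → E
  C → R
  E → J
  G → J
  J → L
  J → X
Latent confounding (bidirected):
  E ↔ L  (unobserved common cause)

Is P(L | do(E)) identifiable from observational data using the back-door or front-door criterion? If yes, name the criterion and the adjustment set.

desc(E)\{E}={J,L,X}; candidates ⊆ {C,G,R}.
E↔L: latent back-door arc(s) into E.
size 0: {}; under {} E still reaches {C,L,R} ∋ L.
size 1: {C}, {G}, {R}; under {C} E still reaches {L} ∋ L.
size 2: {C,G}, {C,R}, {G,R}; under {C,G} E still reaches {L} ∋ L.
E↔L cannot be blocked by any observed set — no back-door set.
{J}: (i) intercepts every directed E→L path; (ii) no back-door E→{J}; (iii) {E} blocks every back-door {J}→L. Front-door holds.
P(L|do(E)) = Σ_{J} P(J|E) Σ_{E'} P(L|J,E')P(E').

P(L|do(E)): frontdoor, adjust for {J}.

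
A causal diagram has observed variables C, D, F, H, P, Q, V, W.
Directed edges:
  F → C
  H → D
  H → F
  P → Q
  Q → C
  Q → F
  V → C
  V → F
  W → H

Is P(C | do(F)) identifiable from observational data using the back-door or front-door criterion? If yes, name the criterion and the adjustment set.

P(C|do(F)): backdoor, adjust for {Q, V}.

desc(F)\{F}={C}; candidates ⊆ {D,H,P,Q,V,W}.
size 0: {}; under {} F still reaches {C,D,H,P,Q,V,W} ∋ C.
size 1: {D}, {H}, {P} …(+3); under {D} F still reaches {C,H,P,Q,V,W} ∋ C.
{Q,V}: F⊥C given {Q,V} in G with F→· removed — back-door holds.
P(C|do(F)) = Σ_{Q,V} P(C|F,Q,V)·P(Q,V).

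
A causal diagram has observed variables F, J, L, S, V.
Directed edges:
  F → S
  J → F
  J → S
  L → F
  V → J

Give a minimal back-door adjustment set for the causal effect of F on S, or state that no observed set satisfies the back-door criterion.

F→S: minimal back-door set {J}.

desc(F)\{F}={S}; candidates ⊆ {J,L,V}.
size 0: {}; under {} F still reaches {J,L,S,V} ∋ S.
{J}: F⊥S given {J} in G with F→· removed — back-door holds.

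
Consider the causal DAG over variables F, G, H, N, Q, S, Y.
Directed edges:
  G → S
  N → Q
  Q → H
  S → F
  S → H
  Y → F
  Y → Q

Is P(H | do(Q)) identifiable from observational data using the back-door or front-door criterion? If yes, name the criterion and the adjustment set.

desc(Q)\{Q}={H}; candidates ⊆ {F,G,N,S,Y}.
∅: Q⊥H given ∅ in G with Q→· removed — back-door holds.
P(H|do(Q)) = P(H|Q) — no adjustment needed.

P(H|do(Q)): backdoor, adjust for ∅.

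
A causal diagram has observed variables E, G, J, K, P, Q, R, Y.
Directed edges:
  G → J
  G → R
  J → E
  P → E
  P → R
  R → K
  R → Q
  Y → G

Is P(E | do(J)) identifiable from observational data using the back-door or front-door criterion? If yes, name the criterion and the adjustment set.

P(E|do(J)): backdoor, adjust for ∅.

desc(J)\{J}={E}; candidates ⊆ {G,K,P,Q,R,Y}.
∅: J⊥E given ∅ in G with J→· removed — back-door holds.
P(E|do(J)) = P(E|J) — no adjustment needed.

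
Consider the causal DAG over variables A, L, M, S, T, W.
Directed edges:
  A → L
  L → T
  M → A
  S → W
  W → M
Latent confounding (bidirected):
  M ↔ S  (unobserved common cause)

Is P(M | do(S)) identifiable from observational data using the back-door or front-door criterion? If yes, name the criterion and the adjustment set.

desc(S)\{S}={A,L,M,T,W}; candidates ⊆ {—}.
S↔M: latent back-door arc(s) into S.
size 0: {}; under {} S still reaches {A,L,M,T} ∋ M.
S↔M cannot be blocked by any observed set — no back-door set.
{W}: (i) intercepts every directed S→M path; (ii) no back-door S→{W}; (iii) {S} blocks every back-door {W}→M. Front-door holds.
P(M|do(S)) = Σ_{W} P(W|S) Σ_{S'} P(M|W,S')P(S').

P(M|do(S)): frontdoor, adjust for {W}.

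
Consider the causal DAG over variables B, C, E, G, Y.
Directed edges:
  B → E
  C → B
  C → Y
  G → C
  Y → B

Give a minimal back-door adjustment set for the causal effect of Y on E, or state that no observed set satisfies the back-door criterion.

desc(Y)\{Y}={B,E}; candidates ⊆ {C,G}.
size 0: {}; under {} Y still reaches {B,C,E,G} ∋ E.
{C}: Y⊥E given {C} in G with Y→· removed — back-door holds.

Y→E: minimal back-door set {C}.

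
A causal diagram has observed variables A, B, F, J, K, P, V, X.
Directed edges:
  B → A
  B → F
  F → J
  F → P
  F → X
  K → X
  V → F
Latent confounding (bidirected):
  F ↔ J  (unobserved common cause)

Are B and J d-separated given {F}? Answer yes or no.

Bayes-Ball from B | {F} reaches {A,J,V}.
J ∈ reach(B|{F}) ⇒ B ⊥̸ J | {F}.

No — B and J are d-connected given {F}.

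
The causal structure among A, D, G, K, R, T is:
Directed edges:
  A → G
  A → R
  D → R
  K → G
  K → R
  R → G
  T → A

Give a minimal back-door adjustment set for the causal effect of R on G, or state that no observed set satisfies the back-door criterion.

desc(R)\{R}={G}; candidates ⊆ {A,D,K,T}.
size 0: {}; under {} R still reaches {A,D,G,K,T} ∋ G.
size 1: {A}, {D}, {K} …(+1); under {A} R still reaches {D,G,K} ∋ G.
{A,K}: R⊥G given {A,K} in G with R→· removed — back-door holds.

R→G: minimal back-door set {A, K}.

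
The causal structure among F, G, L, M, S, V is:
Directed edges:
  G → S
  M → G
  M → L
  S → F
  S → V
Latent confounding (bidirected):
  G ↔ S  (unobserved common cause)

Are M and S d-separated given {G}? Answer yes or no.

No — M and S are d-connected given {G}.

Bayes-Ball from M | {G} reaches {F,L,S,V}.
S ∈ reach(M|{G}) ⇒ M ⊥̸ S | {G}.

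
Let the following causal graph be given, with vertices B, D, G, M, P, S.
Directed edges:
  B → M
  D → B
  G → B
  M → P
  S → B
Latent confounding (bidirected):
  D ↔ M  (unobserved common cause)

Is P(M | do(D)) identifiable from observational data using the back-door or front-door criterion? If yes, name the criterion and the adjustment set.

desc(D)\{D}={B,M,P}; candidates ⊆ {G,S}.
D↔M: latent back-door arc(s) into D.
size 0: {}; under {} D still reaches {M,P} ∋ M.
size 1: {G}, {S}; under {G} D still reaches {M,P} ∋ M.
size 2: {G,S}; under {G,S} D still reaches {M,P} ∋ M.
D↔M cannot be blocked by any observed set — no back-door set.
{B}: (i) intercepts every directed D→M path; (ii) no back-door D→{B}; (iii) {D} blocks every back-door {B}→M. Front-door holds.
P(M|do(D)) = Σ_{B} P(B|D) Σ_{D'} P(M|B,D')P(D').

P(M|do(D)): frontdoor, adjust for {B}.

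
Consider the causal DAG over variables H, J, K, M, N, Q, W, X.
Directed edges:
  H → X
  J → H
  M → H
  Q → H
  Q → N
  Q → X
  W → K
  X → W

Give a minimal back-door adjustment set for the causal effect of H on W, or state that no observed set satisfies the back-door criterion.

desc(H)\{H}={K,W,X}; candidates ⊆ {J,M,N,Q}.
size 0: {}; under {} H still reaches {J,K,M,N,Q,W,X} ∋ W.
{Q}: H⊥W given {Q} in G with H→· removed — back-door holds.

H→W: minimal back-door set {Q}.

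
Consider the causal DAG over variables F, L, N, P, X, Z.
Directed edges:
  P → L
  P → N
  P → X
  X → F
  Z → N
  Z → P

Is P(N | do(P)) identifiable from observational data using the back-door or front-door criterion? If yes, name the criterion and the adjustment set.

desc(P)\{P}={F,L,N,X}; candidates ⊆ {Z}.
size 0: {}; under {} P still reaches {N,Z} ∋ N.
{Z}: P⊥N given {Z} in G with P→· removed — back-door holds.
P(N|do(P)) = Σ_{Z} P(N|P,Z)·P(Z).

P(N|do(P)): backdoor, adjust for {Z}.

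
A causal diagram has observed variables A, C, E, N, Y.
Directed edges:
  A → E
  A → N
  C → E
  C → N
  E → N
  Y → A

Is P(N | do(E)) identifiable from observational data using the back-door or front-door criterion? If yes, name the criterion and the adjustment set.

P(N|do(E)): backdoor, adjust for {A, C}.

desc(E)\{E}={N}; candidates ⊆ {A,C,Y}.
size 0: {}; under {} E still reaches {A,C,N,Y} ∋ N.
size 1: {A}, {C}, {Y}; under {A} E still reaches {C,N} ∋ N.
{A,C}: E⊥N given {A,C} in G with E→· removed — back-door holds.
P(N|do(E)) = Σ_{A,C} P(N|E,A,C)·P(A,C).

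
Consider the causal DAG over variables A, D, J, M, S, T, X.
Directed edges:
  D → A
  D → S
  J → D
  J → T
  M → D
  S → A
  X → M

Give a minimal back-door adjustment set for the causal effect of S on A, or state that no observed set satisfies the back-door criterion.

S→A: minimal back-door set {D}.

desc(S)\{S}={A}; candidates ⊆ {D,J,M,T,X}.
size 0: {}; under {} S still reaches {A,D,J,M,T,X} ∋ A.
{D}: S⊥A given {D} in G with S→· removed — back-door holds.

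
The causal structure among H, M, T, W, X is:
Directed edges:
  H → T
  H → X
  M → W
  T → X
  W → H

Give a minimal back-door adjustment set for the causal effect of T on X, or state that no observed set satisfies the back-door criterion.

T→X: minimal back-door set {H}.

desc(T)\{T}={X}; candidates ⊆ {H,M,W}.
size 0: {}; under {} T still reaches {H,M,W,X} ∋ X.
{H}: T⊥X given {H} in G with T→· removed — back-door holds.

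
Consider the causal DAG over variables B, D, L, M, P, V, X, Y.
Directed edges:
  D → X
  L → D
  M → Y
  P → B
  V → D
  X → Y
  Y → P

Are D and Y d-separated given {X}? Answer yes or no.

Yes — D ⊥ Y | {X}.

Bayes-Ball from D | {X} reaches {L,V}.
Y ∉ reach(D|{X}) ⇒ D ⊥ Y | {X}.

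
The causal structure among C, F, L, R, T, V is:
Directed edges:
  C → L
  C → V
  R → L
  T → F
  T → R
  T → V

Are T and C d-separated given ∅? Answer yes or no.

Yes — T ⊥ C | ∅.

Bayes-Ball from T | ∅ reaches {F,L,R,V}.
C ∉ reach(T|∅) ⇒ T ⊥ C | ∅.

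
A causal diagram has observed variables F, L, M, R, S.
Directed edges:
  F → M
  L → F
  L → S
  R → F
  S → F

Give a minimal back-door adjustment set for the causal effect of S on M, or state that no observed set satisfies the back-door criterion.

desc(S)\{S}={F,M}; candidates ⊆ {L,R}.
size 0: {}; under {} S still reaches {F,L,M} ∋ M.
{L}: S⊥M given {L} in G with S→· removed — back-door holds.

S→M: minimal back-door set {L}.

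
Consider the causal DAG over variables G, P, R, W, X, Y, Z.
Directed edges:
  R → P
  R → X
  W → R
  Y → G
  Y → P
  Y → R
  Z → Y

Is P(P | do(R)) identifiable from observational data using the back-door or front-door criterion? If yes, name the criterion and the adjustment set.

desc(R)\{R}={P,X}; candidates ⊆ {G,W,Y,Z}.
size 0: {}; under {} R still reaches {G,P,W,Y,Z} ∋ P.
{Y}: R⊥P given {Y} in G with R→· removed — back-door holds.
P(P|do(R)) = Σ_{Y} P(P|R,Y)·P(Y).

P(P|do(R)): backdoor, adjust for {Y}.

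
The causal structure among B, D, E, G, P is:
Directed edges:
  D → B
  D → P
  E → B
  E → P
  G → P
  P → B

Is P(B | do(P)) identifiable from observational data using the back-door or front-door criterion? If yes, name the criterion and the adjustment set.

desc(P)\{P}={B}; candidates ⊆ {D,E,G}.
size 0: {}; under {} P still reaches {B,D,E,G} ∋ B.
size 1: {D}, {E}, {G}; under {D} P still reaches {B,E,G} ∋ B.
{D,E}: P⊥B given {D,E} in G with P→· removed — back-door holds.
P(B|do(P)) = Σ_{D,E} P(B|P,D,E)·P(D,E).

P(B|do(P)): backdoor, adjust for {D, E}.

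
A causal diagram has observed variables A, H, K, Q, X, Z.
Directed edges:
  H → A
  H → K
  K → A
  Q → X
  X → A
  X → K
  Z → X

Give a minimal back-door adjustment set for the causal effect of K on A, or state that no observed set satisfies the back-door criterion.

desc(K)\{K}={A}; candidates ⊆ {H,Q,X,Z}.
size 0: {}; under {} K still reaches {A,H,Q,X,Z} ∋ A.
size 1: {H}, {Q}, {X} …(+1); under {H} K still reaches {A,Q,X,Z} ∋ A.
{H,X}: K⊥A given {H,X} in G with K→· removed — back-door holds.

K→A: minimal back-door set {H, X}.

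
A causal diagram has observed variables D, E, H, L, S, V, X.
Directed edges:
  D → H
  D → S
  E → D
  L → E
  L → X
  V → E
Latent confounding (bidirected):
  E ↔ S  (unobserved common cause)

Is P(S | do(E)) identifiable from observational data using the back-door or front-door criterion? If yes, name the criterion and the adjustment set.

desc(E)\{E}={D,H,S}; candidates ⊆ {L,V,X}.
E↔S: latent back-door arc(s) into E.
size 0: {}; under {} E still reaches {L,S,V,X} ∋ S.
size 1: {L}, {V}, {X}; under {L} E still reaches {S,V} ∋ S.
size 2: {L,V}, {L,X}, {V,X}; under {L,V} E still reaches {S} ∋ S.
E↔S cannot be blocked by any observed set — no back-door set.
{D}: (i) intercepts every directed E→S path; (ii) no back-door E→{D}; (iii) {E} blocks every back-door {D}→S. Front-door holds.
P(S|do(E)) = Σ_{D} P(D|E) Σ_{E'} P(S|D,E')P(E').

P(S|do(E)): frontdoor, adjust for {D}.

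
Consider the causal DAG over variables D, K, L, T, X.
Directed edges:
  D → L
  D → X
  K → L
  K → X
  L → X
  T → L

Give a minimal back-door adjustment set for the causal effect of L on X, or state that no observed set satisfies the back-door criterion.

L→X: minimal back-door set {D, K}.

desc(L)\{L}={X}; candidates ⊆ {D,K,T}.
size 0: {}; under {} L still reaches {D,K,T,X} ∋ X.
size 1: {D}, {K}, {T}; under {D} L still reaches {K,T,X} ∋ X.
{D,K}: L⊥X given {D,K} in G with L→· removed — back-door holds.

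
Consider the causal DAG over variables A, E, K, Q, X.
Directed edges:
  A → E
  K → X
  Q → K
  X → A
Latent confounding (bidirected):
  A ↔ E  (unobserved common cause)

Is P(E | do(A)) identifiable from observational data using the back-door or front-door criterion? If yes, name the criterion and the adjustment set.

P(E|do(A)): not identifiable (no BD/FD set).

desc(A)\{A}={E}; candidates ⊆ {K,Q,X}.
A↔E: latent back-door arc(s) into A.
size 0: {}; under {} A still reaches {E,K,Q,X} ∋ E.
size 1: {K}, {Q}, {X}; under {K} A still reaches {E,X} ∋ E.
size 2: {K,Q}, {K,X}, {Q,X}; under {K,Q} A still reaches {E,X} ∋ E.
A↔E cannot be blocked by any observed set — no back-door set.
No mediator lies on a directed A→…→E path.
Neither criterion identifies P(E|do(A)) in this graph.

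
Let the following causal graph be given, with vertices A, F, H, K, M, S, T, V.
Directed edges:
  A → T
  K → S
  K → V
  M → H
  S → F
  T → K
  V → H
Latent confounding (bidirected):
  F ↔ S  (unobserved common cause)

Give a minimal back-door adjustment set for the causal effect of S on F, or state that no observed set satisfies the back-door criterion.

S→F: no observed back-door set.

desc(S)\{S}={F}; candidates ⊆ {A,H,K,M,T,V}.
S↔F: latent back-door arc(s) into S.
size 0: {}; under {} S still reaches {A,F,H,K,T,V} ∋ F.
size 1: {A}, {H}, {K} …(+3); under {A} S still reaches {F,H,K,T,V} ∋ F.
size 2: {A,H}, {A,K}, {A,M} …(+12); under {A,H} S still reaches {F,K,M,T,V} ∋ F.
S↔F cannot be blocked by any observed set — no back-door set.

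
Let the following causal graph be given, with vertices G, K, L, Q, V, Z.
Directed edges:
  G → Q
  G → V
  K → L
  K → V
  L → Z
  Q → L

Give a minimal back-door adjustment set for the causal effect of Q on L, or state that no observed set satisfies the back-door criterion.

desc(Q)\{Q}={L,Z}; candidates ⊆ {G,K,V}.
∅: Q⊥L given ∅ in G with Q→· removed — back-door holds.

Q→L: minimal back-door set ∅.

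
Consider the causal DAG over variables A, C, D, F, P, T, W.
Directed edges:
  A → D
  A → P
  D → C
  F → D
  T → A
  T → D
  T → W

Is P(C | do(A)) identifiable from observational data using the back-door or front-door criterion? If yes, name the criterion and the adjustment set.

P(C|do(A)): backdoor, adjust for {T}.

desc(A)\{A}={C,D,P}; candidates ⊆ {F,T,W}.
size 0: {}; under {} A still reaches {C,D,T,W} ∋ C.
{T}: A⊥C given {T} in G with A→· removed — back-door holds.
P(C|do(A)) = Σ_{T} P(C|A,T)·P(T).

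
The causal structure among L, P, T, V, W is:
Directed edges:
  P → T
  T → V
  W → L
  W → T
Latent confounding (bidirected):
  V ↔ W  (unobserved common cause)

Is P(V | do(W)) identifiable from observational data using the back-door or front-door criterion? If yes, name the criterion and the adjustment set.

desc(W)\{W}={L,T,V}; candidates ⊆ {P}.
W↔V: latent back-door arc(s) into W.
size 0: {}; under {} W still reaches {V} ∋ V.
size 1: {P}; under {P} W still reaches {V} ∋ V.
W↔V cannot be blocked by any observed set — no back-door set.
{T}: (i) intercepts every directed W→V path; (ii) no back-door W→{T}; (iii) {W} blocks every back-door {T}→V. Front-door holds.
P(V|do(W)) = Σ_{T} P(T|W) Σ_{W'} P(V|T,W')P(W').

P(V|do(W)): frontdoor, adjust for {T}.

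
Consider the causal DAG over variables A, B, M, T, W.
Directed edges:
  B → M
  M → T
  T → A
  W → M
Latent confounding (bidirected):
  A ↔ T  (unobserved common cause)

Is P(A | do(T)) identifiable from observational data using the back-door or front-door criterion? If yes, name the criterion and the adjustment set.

P(A|do(T)): not identifiable (no BD/FD set).

desc(T)\{T}={A}; candidates ⊆ {B,M,W}.
T↔A: latent back-door arc(s) into T.
size 0: {}; under {} T still reaches {A,B,M,W} ∋ A.
size 1: {B}, {M}, {W}; under {B} T still reaches {A,M,W} ∋ A.
size 2: {B,M}, {B,W}, {M,W}; under {B,M} T still reaches {A} ∋ A.
T↔A cannot be blocked by any observed set — no back-door set.
No mediator lies on a directed T→…→A path.
Neither criterion identifies P(A|do(T)) in this graph.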